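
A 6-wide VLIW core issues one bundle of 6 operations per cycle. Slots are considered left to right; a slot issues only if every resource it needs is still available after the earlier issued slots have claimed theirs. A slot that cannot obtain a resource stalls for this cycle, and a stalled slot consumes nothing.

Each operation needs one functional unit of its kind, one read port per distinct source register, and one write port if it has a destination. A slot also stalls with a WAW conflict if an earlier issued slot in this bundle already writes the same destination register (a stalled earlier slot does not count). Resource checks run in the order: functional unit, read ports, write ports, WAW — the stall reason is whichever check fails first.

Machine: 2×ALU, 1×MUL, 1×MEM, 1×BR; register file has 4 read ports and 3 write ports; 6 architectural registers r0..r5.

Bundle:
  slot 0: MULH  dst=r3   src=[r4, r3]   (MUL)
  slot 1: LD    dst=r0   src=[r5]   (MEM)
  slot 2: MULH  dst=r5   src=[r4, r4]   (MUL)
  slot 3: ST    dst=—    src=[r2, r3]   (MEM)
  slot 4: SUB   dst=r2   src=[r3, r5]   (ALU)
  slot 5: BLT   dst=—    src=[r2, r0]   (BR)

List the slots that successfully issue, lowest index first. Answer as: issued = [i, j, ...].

#0 MUL src=r4,r3 dispatched  <A:2 Mu:0 Ld:1 B:1 rd:2 wr:2>
#1 MEM src=r5 dispatched  <A:2 Mu:0 Ld:0 B:1 rd:1 wr:1>
#2 MUL src=r4,r4 held:FU  <A:2 Mu:0 Ld:0 B:1 rd:1 wr:1>
#3 MEM src=r2,r3 held:FU  <A:2 Mu:0 Ld:0 B:1 rd:1 wr:1>
#4 ALU src=r3,r5 held:RD_PORT  <A:2 Mu:0 Ld:0 B:1 rd:1 wr:1>
#5 BR src=r2,r0 held:RD_PORT  <A:2 Mu:0 Ld:0 B:1 rd:1 wr:1>

issued = [0, 1]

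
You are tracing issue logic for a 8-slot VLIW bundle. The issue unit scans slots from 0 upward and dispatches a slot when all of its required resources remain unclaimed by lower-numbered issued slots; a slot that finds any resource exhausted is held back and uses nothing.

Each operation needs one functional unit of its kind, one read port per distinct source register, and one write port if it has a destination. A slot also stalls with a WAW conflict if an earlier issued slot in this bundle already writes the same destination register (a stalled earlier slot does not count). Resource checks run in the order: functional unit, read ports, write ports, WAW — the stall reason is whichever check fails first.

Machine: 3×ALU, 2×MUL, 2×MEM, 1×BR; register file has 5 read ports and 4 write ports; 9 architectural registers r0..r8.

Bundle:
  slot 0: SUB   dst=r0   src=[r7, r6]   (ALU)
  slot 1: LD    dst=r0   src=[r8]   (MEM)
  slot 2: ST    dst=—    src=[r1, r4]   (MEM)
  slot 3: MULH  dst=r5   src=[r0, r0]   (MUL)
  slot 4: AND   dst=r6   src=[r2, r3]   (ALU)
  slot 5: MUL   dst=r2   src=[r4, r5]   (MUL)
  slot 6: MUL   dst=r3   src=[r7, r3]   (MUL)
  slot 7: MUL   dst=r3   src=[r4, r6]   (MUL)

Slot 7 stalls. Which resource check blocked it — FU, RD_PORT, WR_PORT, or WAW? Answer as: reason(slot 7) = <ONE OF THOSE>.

reason(slot 7) = RD_PORT

slot 0 (ALU): ISSUE — free A2,Mu2,Ld2,B1 rp3 wp3
slot 1 (MEM): stall WAW — free A2,Mu2,Ld2,B1 rp3 wp3
slot 2 (MEM): ISSUE — free A2,Mu2,Ld1,B1 rp1 wp3
slot 3 (MUL): ISSUE — free A2,Mu1,Ld1,B1 rp0 wp2
slot 4 (ALU): stall RD_PORT — free A2,Mu1,Ld1,B1 rp0 wp2
slot 5 (MUL): stall RD_PORT — free A2,Mu1,Ld1,B1 rp0 wp2
slot 6 (MUL): stall RD_PORT — free A2,Mu1,Ld1,B1 rp0 wp2
slot 7 (MUL): stall RD_PORT — free A2,Mu1,Ld1,B1 rp0 wp2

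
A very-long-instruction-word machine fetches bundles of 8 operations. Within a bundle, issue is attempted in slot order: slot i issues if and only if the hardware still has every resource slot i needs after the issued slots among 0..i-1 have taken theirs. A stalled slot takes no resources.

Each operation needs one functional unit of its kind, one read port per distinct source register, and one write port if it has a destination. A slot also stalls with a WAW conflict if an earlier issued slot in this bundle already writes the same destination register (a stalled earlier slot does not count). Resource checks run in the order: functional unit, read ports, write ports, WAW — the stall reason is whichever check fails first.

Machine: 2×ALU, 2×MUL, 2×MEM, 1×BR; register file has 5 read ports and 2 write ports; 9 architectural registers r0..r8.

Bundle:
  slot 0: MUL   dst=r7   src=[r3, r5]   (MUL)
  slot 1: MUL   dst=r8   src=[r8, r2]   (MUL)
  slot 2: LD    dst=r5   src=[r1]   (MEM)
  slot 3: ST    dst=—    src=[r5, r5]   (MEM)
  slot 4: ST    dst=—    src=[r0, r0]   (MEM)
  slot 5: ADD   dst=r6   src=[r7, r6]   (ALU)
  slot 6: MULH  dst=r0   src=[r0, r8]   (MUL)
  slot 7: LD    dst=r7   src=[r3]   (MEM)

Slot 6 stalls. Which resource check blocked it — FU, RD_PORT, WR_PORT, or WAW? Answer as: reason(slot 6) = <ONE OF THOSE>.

reason(slot 6) = FU

(0) want 1×MUL +2rd +1wr — yes → AL2|MU1|ME2|BR1|rd3|wr1
(1) want 1×MUL +2rd +1wr — yes → AL2|MU0|ME2|BR1|rd1|wr0
(2) want 1×MEM +1rd +1wr — WR_PORT → AL2|MU0|ME2|BR1|rd1|wr0
(3) want 1×MEM +1rd +0wr — yes → AL2|MU0|ME1|BR1|rd0|wr0
(4) want 1×MEM +1rd +0wr — RD_PORT → AL2|MU0|ME1|BR1|rd0|wr0
(5) want 1×ALU +2rd +1wr — RD_PORT → AL2|MU0|ME1|BR1|rd0|wr0
(6) want 1×MUL +2rd +1wr — FU → AL2|MU0|ME1|BR1|rd0|wr0
(7) want 1×MEM +1rd +1wr — RD_PORT → AL2|MU0|ME1|BR1|rd0|wr0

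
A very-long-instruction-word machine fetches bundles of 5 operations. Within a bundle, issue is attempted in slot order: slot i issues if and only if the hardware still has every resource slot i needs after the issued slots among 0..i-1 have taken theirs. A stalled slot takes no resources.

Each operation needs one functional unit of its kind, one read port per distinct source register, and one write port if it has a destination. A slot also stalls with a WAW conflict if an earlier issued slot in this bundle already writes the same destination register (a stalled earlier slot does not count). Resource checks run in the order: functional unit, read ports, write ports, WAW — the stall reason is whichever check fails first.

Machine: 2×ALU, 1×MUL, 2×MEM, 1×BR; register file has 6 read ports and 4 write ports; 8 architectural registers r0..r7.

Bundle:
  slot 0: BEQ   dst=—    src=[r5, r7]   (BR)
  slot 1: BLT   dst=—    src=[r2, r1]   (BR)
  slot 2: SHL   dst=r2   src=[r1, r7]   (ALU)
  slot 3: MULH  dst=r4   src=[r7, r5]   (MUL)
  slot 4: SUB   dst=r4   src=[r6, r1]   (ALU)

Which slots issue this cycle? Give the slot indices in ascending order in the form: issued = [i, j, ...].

issued = [0, 2, 3]

slot 0 (BR): ISSUE — free A2,Mu1,Ld2,B0 rp4 wp4
slot 1 (BR): stall FU — free A2,Mu1,Ld2,B0 rp4 wp4
slot 2 (ALU): ISSUE — free A1,Mu1,Ld2,B0 rp2 wp3
slot 3 (MUL): ISSUE — free A1,Mu0,Ld2,B0 rp0 wp2
slot 4 (ALU): stall RD_PORT — free A1,Mu0,Ld2,B0 rp0 wp2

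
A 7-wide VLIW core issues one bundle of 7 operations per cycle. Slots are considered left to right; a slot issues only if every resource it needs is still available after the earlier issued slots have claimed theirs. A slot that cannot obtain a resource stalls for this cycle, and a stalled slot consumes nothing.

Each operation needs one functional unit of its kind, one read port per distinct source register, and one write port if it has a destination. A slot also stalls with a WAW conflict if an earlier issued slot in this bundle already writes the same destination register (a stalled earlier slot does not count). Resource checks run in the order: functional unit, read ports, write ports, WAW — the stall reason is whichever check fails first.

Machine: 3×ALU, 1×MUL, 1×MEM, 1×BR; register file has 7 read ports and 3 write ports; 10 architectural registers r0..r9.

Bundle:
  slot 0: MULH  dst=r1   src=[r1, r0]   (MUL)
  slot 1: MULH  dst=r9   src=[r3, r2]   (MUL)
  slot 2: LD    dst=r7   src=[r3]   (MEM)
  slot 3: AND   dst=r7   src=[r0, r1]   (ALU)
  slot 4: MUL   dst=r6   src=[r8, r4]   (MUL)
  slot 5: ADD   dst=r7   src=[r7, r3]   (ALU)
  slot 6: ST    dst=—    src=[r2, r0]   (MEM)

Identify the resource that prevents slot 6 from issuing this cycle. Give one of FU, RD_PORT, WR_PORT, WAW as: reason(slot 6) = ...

(0) want 1×MUL +2rd +1wr — yes → AL3|MU0|ME1|BR1|rd5|wr2
(1) want 1×MUL +2rd +1wr — FU → AL3|MU0|ME1|BR1|rd5|wr2
(2) want 1×MEM +1rd +1wr — yes → AL3|MU0|ME0|BR1|rd4|wr1
(3) want 1×ALU +2rd +1wr — WAW → AL3|MU0|ME0|BR1|rd4|wr1
(4) want 1×MUL +2rd +1wr — FU → AL3|MU0|ME0|BR1|rd4|wr1
(5) want 1×ALU +2rd +1wr — WAW → AL3|MU0|ME0|BR1|rd4|wr1
(6) want 1×MEM +2rd +0wr — FU → AL3|MU0|ME0|BR1|rd4|wr1

reason(slot 6) = FU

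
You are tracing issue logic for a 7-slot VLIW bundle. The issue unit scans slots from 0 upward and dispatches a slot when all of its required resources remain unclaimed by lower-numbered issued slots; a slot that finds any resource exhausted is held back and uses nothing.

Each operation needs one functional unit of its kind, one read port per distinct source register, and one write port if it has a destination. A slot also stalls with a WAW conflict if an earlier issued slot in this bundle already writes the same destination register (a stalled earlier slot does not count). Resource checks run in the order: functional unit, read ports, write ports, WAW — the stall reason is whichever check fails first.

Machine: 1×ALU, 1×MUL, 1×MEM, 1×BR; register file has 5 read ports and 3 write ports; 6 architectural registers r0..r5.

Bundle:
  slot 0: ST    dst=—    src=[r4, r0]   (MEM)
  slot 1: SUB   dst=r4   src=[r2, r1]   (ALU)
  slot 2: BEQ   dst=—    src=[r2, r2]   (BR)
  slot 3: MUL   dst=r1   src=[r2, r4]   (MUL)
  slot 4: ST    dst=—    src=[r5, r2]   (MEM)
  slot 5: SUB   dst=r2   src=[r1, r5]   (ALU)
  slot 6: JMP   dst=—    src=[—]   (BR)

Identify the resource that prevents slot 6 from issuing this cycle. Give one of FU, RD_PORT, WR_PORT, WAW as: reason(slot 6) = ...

reason(slot 6) = FU

#0 MEM src=r4,r0 dispatched  <A:1 Mu:1 Ld:0 B:1 rd:3 wr:3>
#1 ALU src=r2,r1 dispatched  <A:0 Mu:1 Ld:0 B:1 rd:1 wr:2>
#2 BR src=r2,r2 dispatched  <A:0 Mu:1 Ld:0 B:0 rd:0 wr:2>
#3 MUL src=r2,r4 held:RD_PORT  <A:0 Mu:1 Ld:0 B:0 rd:0 wr:2>
#4 MEM src=r5,r2 held:FU  <A:0 Mu:1 Ld:0 B:0 rd:0 wr:2>
#5 ALU src=r1,r5 held:FU  <A:0 Mu:1 Ld:0 B:0 rd:0 wr:2>
#6 BR src=- held:FU  <A:0 Mu:1 Ld:0 B:0 rd:0 wr:2>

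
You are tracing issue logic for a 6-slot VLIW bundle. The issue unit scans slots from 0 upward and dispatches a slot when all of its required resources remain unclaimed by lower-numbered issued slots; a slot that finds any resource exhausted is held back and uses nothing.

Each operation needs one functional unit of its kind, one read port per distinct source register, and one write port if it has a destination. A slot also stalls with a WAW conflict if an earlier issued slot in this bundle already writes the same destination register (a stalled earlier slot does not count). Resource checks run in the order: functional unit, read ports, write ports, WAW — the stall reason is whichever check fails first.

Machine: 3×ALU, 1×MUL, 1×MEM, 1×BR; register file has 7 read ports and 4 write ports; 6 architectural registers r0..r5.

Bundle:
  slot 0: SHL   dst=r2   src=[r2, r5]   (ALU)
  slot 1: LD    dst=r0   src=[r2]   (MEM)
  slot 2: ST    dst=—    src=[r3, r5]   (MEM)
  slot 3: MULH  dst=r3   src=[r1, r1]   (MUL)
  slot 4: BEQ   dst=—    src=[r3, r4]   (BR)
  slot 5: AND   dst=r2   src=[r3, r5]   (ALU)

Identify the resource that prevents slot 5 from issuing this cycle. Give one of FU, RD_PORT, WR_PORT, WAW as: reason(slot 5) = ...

reason(slot 5) = RD_PORT

#0 ALU src=r2,r5 dispatched  <A:2 Mu:1 Ld:1 B:1 rd:5 wr:3>
#1 MEM src=r2 dispatched  <A:2 Mu:1 Ld:0 B:1 rd:4 wr:2>
#2 MEM src=r3,r5 held:FU  <A:2 Mu:1 Ld:0 B:1 rd:4 wr:2>
#3 MUL src=r1,r1 dispatched  <A:2 Mu:0 Ld:0 B:1 rd:3 wr:1>
#4 BR src=r3,r4 dispatched  <A:2 Mu:0 Ld:0 B:0 rd:1 wr:1>
#5 ALU src=r3,r5 held:RD_PORT  <A:2 Mu:0 Ld:0 B:0 rd:1 wr:1>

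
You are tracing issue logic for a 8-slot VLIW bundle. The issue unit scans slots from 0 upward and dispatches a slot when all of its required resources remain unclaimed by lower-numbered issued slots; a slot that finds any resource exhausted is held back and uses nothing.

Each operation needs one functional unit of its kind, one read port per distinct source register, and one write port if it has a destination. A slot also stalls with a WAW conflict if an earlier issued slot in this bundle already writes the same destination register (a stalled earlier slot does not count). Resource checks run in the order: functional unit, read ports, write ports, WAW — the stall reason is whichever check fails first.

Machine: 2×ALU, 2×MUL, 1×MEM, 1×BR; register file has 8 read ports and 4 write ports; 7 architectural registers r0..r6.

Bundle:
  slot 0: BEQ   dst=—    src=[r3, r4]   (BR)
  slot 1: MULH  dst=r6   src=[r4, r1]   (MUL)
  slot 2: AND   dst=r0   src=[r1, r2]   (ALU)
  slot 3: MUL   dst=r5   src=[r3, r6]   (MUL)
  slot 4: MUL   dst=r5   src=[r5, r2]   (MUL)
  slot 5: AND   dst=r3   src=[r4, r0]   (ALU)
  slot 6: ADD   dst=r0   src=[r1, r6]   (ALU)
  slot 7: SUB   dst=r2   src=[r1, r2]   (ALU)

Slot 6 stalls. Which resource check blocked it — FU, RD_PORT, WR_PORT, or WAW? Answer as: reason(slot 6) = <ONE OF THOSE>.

[0] BR needs rd=2 wr=0: ok; after: ALU=2 MUL=2 MEM=1 BR=0, R=6, W=4
[1] MUL needs rd=2 wr=1: ok; after: ALU=2 MUL=1 MEM=1 BR=0, R=4, W=3
[2] ALU needs rd=2 wr=1: ok; after: ALU=1 MUL=1 MEM=1 BR=0, R=2, W=2
[3] MUL needs rd=2 wr=1: ok; after: ALU=1 MUL=0 MEM=1 BR=0, R=0, W=1
[4] MUL needs rd=2 wr=1: FU; after: ALU=1 MUL=0 MEM=1 BR=0, R=0, W=1
[5] ALU needs rd=2 wr=1: RD_PORT; after: ALU=1 MUL=0 MEM=1 BR=0, R=0, W=1
[6] ALU needs rd=2 wr=1: RD_PORT; after: ALU=1 MUL=0 MEM=1 BR=0, R=0, W=1
[7] ALU needs rd=2 wr=1: RD_PORT; after: ALU=1 MUL=0 MEM=1 BR=0, R=0, W=1

reason(slot 6) = RD_PORT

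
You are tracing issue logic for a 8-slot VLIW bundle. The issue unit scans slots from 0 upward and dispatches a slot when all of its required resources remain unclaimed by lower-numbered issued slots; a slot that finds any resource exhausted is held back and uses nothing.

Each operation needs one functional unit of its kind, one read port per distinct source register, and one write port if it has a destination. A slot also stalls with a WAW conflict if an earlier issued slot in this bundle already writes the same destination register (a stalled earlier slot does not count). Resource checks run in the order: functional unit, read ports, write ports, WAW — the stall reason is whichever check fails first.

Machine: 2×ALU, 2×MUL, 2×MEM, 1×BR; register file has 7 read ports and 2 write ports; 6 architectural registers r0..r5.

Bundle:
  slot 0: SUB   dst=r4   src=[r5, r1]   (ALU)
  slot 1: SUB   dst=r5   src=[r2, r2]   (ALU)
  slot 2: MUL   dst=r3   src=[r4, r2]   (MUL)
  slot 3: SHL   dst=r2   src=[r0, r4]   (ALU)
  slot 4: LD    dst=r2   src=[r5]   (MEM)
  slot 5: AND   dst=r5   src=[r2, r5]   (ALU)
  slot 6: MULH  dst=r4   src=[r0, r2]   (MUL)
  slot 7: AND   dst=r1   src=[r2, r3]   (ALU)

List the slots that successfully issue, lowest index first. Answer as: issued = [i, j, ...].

#0 ALU src=r5,r1 dispatched  <A:1 Mu:2 Ld:2 B:1 rd:5 wr:1>
#1 ALU src=r2,r2 dispatched  <A:0 Mu:2 Ld:2 B:1 rd:4 wr:0>
#2 MUL src=r4,r2 held:WR_PORT  <A:0 Mu:2 Ld:2 B:1 rd:4 wr:0>
#3 ALU src=r0,r4 held:FU  <A:0 Mu:2 Ld:2 B:1 rd:4 wr:0>
#4 MEM src=r5 held:WR_PORT  <A:0 Mu:2 Ld:2 B:1 rd:4 wr:0>
#5 ALU src=r2,r5 held:FU  <A:0 Mu:2 Ld:2 B:1 rd:4 wr:0>
#6 MUL src=r0,r2 held:WR_PORT  <A:0 Mu:2 Ld:2 B:1 rd:4 wr:0>
#7 ALU src=r2,r3 held:FU  <A:0 Mu:2 Ld:2 B:1 rd:4 wr:0>

issued = [0, 1]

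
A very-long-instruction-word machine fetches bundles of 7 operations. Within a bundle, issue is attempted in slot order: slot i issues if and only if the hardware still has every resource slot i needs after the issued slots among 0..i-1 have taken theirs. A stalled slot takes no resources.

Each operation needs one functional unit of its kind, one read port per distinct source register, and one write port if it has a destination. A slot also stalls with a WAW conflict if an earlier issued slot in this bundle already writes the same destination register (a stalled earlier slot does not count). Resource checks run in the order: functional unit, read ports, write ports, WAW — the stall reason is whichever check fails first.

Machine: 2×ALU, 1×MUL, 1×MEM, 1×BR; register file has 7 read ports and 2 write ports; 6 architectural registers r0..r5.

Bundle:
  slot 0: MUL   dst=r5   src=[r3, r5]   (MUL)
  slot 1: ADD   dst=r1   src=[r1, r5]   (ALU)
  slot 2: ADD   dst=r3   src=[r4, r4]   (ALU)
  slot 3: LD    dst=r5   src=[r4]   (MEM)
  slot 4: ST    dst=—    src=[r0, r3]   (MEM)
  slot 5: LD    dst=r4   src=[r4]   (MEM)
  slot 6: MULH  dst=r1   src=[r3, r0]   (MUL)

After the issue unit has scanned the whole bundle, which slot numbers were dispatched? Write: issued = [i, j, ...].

  0. MUL→r5 ⇒ go  {2A/0Mu/1Ld/1B | 5r 1w}
  1. ALU→r1 ⇒ go  {1A/0Mu/1Ld/1B | 3r 0w}
  2. ALU→r3 ⇒ no(WR_PORT)  {1A/0Mu/1Ld/1B | 3r 0w}
  3. MEM→r5 ⇒ no(WR_PORT)  {1A/0Mu/1Ld/1B | 3r 0w}
  4. MEM ⇒ go  {1A/0Mu/0Ld/1B | 1r 0w}
  5. MEM→r4 ⇒ no(FU)  {1A/0Mu/0Ld/1B | 1r 0w}
  6. MUL→r1 ⇒ no(FU)  {1A/0Mu/0Ld/1B | 1r 0w}

issued = [0, 1, 4]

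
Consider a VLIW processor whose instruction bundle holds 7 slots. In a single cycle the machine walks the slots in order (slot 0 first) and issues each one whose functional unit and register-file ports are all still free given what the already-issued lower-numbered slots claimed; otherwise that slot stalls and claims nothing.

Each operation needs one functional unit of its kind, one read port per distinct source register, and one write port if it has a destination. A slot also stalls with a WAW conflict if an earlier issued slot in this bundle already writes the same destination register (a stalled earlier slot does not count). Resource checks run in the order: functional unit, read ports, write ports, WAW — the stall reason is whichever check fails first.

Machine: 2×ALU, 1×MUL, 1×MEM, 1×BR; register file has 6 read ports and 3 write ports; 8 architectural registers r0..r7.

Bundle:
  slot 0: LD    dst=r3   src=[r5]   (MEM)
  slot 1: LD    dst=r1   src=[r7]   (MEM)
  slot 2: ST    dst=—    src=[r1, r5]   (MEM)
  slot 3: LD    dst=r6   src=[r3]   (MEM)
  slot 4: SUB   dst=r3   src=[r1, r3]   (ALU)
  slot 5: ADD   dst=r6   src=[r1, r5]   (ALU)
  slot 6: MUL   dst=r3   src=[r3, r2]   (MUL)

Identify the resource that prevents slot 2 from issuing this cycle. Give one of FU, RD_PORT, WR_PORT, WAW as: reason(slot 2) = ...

reason(slot 2) = FU

slot 0 (MEM): ISSUE — free A2,Mu1,Ld0,B1 rp5 wp2
slot 1 (MEM): stall FU — free A2,Mu1,Ld0,B1 rp5 wp2
slot 2 (MEM): stall FU — free A2,Mu1,Ld0,B1 rp5 wp2
slot 3 (MEM): stall FU — free A2,Mu1,Ld0,B1 rp5 wp2
slot 4 (ALU): stall WAW — free A2,Mu1,Ld0,B1 rp5 wp2
slot 5 (ALU): ISSUE — free A1,Mu1,Ld0,B1 rp3 wp1
slot 6 (MUL): stall WAW — free A1,Mu1,Ld0,B1 rp3 wp1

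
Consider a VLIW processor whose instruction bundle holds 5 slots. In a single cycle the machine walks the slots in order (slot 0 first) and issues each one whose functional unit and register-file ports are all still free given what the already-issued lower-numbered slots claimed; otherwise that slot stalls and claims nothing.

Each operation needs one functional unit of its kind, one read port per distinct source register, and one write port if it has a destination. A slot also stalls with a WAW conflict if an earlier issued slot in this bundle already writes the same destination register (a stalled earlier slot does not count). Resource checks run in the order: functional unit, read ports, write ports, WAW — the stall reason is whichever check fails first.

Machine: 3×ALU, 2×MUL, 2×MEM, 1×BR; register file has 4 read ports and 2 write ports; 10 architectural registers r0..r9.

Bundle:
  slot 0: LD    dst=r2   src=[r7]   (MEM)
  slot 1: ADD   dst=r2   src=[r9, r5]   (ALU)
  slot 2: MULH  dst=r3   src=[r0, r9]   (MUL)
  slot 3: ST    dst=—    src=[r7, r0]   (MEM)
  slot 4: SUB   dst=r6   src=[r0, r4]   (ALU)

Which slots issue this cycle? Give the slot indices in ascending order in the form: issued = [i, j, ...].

issued = [0, 2]

#0 MEM src=r7 dispatched  <A:3 Mu:2 Ld:1 B:1 rd:3 wr:1>
#1 ALU src=r9,r5 held:WAW  <A:3 Mu:2 Ld:1 B:1 rd:3 wr:1>
#2 MUL src=r0,r9 dispatched  <A:3 Mu:1 Ld:1 B:1 rd:1 wr:0>
#3 MEM src=r7,r0 held:RD_PORT  <A:3 Mu:1 Ld:1 B:1 rd:1 wr:0>
#4 ALU src=r0,r4 held:RD_PORT  <A:3 Mu:1 Ld:1 B:1 rd:1 wr:0>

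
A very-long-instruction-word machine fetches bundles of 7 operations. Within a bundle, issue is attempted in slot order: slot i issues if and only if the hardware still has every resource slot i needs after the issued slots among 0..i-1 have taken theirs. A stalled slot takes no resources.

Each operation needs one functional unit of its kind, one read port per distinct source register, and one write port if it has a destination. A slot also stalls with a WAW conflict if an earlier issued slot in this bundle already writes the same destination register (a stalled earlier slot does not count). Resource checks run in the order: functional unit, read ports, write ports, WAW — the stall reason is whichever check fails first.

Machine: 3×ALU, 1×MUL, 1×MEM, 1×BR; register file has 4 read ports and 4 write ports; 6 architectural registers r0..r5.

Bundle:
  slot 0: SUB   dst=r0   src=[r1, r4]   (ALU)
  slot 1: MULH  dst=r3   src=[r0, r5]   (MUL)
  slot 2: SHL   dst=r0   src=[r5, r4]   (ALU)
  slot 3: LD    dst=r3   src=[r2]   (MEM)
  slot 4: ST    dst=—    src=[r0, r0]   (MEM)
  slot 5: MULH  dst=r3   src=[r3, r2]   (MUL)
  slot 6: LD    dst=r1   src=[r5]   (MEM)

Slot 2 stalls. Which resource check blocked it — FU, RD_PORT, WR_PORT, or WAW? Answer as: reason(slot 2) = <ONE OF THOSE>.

[0] ALU needs rd=2 wr=1: ok; after: ALU=2 MUL=1 MEM=1 BR=1, R=2, W=3
[1] MUL needs rd=2 wr=1: ok; after: ALU=2 MUL=0 MEM=1 BR=1, R=0, W=2
[2] ALU needs rd=2 wr=1: RD_PORT; after: ALU=2 MUL=0 MEM=1 BR=1, R=0, W=2
[3] MEM needs rd=1 wr=1: RD_PORT; after: ALU=2 MUL=0 MEM=1 BR=1, R=0, W=2
[4] MEM needs rd=1 wr=0: RD_PORT; after: ALU=2 MUL=0 MEM=1 BR=1, R=0, W=2
[5] MUL needs rd=2 wr=1: FU; after: ALU=2 MUL=0 MEM=1 BR=1, R=0, W=2
[6] MEM needs rd=1 wr=1: RD_PORT; after: ALU=2 MUL=0 MEM=1 BR=1, R=0, W=2

reason(slot 2) = RD_PORT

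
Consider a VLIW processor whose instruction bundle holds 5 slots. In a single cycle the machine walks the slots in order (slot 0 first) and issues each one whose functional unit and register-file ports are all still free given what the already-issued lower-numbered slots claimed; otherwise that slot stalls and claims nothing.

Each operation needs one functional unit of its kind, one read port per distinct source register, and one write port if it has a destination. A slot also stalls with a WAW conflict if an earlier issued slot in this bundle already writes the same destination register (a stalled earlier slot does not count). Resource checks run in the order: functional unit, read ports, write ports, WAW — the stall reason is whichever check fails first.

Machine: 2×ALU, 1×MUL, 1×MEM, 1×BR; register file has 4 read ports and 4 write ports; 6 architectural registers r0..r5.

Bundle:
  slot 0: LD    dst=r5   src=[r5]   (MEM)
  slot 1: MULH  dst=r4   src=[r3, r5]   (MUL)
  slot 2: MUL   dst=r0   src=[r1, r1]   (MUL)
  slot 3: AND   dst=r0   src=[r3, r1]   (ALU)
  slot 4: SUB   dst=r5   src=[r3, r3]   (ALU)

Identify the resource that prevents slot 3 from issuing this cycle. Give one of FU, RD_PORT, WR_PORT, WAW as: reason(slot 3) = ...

reason(slot 3) = RD_PORT

  0. MEM→r5 ⇒ go  {2A/1Mu/0Ld/1B | 3r 3w}
  1. MUL→r4 ⇒ go  {2A/0Mu/0Ld/1B | 1r 2w}
  2. MUL→r0 ⇒ no(FU)  {2A/0Mu/0Ld/1B | 1r 2w}
  3. ALU→r0 ⇒ no(RD_PORT)  {2A/0Mu/0Ld/1B | 1r 2w}
  4. ALU→r5 ⇒ no(WAW)  {2A/0Mu/0Ld/1B | 1r 2w}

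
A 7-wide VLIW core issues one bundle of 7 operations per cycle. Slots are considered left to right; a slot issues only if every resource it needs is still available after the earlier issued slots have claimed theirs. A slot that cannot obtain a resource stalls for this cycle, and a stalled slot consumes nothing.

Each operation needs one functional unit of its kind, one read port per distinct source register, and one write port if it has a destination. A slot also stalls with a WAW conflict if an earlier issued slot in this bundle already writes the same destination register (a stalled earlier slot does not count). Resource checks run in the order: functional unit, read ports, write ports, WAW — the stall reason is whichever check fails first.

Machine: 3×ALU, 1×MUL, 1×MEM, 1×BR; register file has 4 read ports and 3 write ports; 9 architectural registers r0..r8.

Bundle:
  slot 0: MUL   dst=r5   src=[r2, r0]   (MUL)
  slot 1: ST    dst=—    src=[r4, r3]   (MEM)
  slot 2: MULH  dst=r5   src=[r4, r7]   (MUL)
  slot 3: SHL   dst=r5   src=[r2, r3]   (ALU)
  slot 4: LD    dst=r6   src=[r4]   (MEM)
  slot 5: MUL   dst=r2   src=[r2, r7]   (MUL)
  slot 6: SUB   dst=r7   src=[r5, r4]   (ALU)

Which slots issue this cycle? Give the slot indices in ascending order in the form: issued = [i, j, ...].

slot 0 (MUL): ISSUE — free A3,Mu0,Ld1,B1 rp2 wp2
slot 1 (MEM): ISSUE — free A3,Mu0,Ld0,B1 rp0 wp2
slot 2 (MUL): stall FU — free A3,Mu0,Ld0,B1 rp0 wp2
slot 3 (ALU): stall RD_PORT — free A3,Mu0,Ld0,B1 rp0 wp2
slot 4 (MEM): stall FU — free A3,Mu0,Ld0,B1 rp0 wp2
slot 5 (MUL): stall FU — free A3,Mu0,Ld0,B1 rp0 wp2
slot 6 (ALU): stall RD_PORT — free A3,Mu0,Ld0,B1 rp0 wp2

issued = [0, 1]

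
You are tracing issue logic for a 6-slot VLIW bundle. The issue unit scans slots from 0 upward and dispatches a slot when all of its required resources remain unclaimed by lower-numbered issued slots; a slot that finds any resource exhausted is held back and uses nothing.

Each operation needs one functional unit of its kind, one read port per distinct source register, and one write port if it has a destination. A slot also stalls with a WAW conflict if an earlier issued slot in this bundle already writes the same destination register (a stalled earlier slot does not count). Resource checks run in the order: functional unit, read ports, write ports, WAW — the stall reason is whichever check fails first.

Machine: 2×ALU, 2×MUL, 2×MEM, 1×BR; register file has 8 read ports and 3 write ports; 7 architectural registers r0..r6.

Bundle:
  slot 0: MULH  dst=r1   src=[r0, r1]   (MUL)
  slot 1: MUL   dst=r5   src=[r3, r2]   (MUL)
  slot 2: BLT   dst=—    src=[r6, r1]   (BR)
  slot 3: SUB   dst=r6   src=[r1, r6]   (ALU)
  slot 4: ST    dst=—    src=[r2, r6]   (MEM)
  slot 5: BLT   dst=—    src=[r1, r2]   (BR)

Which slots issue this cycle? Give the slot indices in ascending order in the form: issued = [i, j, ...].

#0 MUL src=r0,r1 dispatched  <A:2 Mu:1 Ld:2 B:1 rd:6 wr:2>
#1 MUL src=r3,r2 dispatched  <A:2 Mu:0 Ld:2 B:1 rd:4 wr:1>
#2 BR src=r6,r1 dispatched  <A:2 Mu:0 Ld:2 B:0 rd:2 wr:1>
#3 ALU src=r1,r6 dispatched  <A:1 Mu:0 Ld:2 B:0 rd:0 wr:0>
#4 MEM src=r2,r6 held:RD_PORT  <A:1 Mu:0 Ld:2 B:0 rd:0 wr:0>
#5 BR src=r1,r2 held:FU  <A:1 Mu:0 Ld:2 B:0 rd:0 wr:0>

issued = [0, 1, 2, 3]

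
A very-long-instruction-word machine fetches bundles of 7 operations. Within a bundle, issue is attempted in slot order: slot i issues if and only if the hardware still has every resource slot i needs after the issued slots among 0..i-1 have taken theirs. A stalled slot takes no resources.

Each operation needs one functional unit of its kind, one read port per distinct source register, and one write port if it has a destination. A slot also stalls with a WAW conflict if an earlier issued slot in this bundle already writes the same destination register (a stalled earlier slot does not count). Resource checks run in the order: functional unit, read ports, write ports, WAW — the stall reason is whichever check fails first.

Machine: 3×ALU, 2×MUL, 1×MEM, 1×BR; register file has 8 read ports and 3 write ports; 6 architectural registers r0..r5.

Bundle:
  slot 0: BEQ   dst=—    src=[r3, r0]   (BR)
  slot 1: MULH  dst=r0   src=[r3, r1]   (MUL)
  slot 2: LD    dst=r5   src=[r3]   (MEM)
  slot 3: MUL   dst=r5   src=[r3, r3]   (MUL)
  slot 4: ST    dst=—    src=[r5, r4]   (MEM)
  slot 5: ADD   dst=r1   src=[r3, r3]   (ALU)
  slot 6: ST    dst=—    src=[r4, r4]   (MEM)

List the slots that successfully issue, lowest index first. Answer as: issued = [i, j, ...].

(0) want 1×BR +2rd +0wr — yes → AL3|MU2|ME1|BR0|rd6|wr3
(1) want 1×MUL +2rd +1wr — yes → AL3|MU1|ME1|BR0|rd4|wr2
(2) want 1×MEM +1rd +1wr — yes → AL3|MU1|ME0|BR0|rd3|wr1
(3) want 1×MUL +1rd +1wr — WAW → AL3|MU1|ME0|BR0|rd3|wr1
(4) want 1×MEM +2rd +0wr — FU → AL3|MU1|ME0|BR0|rd3|wr1
(5) want 1×ALU +1rd +1wr — yes → AL2|MU1|ME0|BR0|rd2|wr0
(6) want 1×MEM +1rd +0wr — FU → AL2|MU1|ME0|BR0|rd2|wr0

issued = [0, 1, 2, 5]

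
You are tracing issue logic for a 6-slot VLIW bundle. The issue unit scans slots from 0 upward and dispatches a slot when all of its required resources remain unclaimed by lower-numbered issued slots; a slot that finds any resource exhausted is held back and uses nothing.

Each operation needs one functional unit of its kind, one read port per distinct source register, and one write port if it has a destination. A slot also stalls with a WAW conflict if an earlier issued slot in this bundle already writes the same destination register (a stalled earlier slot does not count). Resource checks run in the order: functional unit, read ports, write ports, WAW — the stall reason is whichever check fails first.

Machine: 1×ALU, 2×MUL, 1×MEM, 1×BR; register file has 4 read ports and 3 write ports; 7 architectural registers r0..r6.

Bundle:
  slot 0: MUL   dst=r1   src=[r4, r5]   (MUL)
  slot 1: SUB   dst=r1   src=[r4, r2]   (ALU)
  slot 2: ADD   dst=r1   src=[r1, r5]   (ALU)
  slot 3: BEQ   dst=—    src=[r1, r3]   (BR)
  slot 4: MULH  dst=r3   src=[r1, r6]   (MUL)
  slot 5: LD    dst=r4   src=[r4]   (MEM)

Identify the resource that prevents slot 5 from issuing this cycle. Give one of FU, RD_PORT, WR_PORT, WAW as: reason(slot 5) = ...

reason(slot 5) = RD_PORT

  0. MUL→r1 ⇒ go  {1A/1Mu/1Ld/1B | 2r 2w}
  1. ALU→r1 ⇒ no(WAW)  {1A/1Mu/1Ld/1B | 2r 2w}
  2. ALU→r1 ⇒ no(WAW)  {1A/1Mu/1Ld/1B | 2r 2w}
  3. BR ⇒ go  {1A/1Mu/1Ld/0B | 0r 2w}
  4. MUL→r3 ⇒ no(RD_PORT)  {1A/1Mu/1Ld/0B | 0r 2w}
  5. MEM→r4 ⇒ no(RD_PORT)  {1A/1Mu/1Ld/0B | 0r 2w}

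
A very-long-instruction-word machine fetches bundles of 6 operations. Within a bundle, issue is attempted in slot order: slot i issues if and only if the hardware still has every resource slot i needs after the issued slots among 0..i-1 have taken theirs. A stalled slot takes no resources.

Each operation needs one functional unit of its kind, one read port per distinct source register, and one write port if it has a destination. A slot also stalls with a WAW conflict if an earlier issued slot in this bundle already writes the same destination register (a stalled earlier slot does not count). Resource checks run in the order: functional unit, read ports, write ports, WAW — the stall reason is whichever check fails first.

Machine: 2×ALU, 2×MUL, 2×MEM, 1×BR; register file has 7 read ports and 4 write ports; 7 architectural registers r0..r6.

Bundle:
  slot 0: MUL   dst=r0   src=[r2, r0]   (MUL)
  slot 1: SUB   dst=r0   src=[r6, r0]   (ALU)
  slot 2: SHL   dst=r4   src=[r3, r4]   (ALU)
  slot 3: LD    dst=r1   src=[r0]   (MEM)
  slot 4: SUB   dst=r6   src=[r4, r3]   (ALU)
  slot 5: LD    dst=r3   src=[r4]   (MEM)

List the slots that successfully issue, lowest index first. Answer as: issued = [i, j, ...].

issued = [0, 2, 3, 4]

  0. MUL→r0 ⇒ go  {2A/1Mu/2Ld/1B | 5r 3w}
  1. ALU→r0 ⇒ no(WAW)  {2A/1Mu/2Ld/1B | 5r 3w}
  2. ALU→r4 ⇒ go  {1A/1Mu/2Ld/1B | 3r 2w}
  3. MEM→r1 ⇒ go  {1A/1Mu/1Ld/1B | 2r 1w}
  4. ALU→r6 ⇒ go  {0A/1Mu/1Ld/1B | 0r 0w}
  5. MEM→r3 ⇒ no(RD_PORT)  {0A/1Mu/1Ld/1B | 0r 0w}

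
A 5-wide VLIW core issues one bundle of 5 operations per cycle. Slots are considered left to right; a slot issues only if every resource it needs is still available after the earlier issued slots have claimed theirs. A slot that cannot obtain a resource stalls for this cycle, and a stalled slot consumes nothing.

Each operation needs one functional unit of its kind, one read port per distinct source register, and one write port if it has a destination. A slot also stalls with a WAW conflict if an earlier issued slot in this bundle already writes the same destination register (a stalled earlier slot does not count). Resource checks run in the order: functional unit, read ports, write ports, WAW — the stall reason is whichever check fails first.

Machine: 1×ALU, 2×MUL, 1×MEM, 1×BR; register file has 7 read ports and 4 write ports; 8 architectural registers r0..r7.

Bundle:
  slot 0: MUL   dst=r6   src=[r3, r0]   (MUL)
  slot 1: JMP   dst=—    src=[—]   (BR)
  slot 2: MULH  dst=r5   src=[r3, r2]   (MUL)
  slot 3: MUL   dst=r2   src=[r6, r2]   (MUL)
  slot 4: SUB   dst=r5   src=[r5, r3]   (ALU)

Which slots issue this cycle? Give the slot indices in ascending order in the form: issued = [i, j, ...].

issued = [0, 1, 2]

  0. MUL→r6 ⇒ go  {1A/1Mu/1Ld/1B | 5r 3w}
  1. BR ⇒ go  {1A/1Mu/1Ld/0B | 5r 3w}
  2. MUL→r5 ⇒ go  {1A/0Mu/1Ld/0B | 3r 2w}
  3. MUL→r2 ⇒ no(FU)  {1A/0Mu/1Ld/0B | 3r 2w}
  4. ALU→r5 ⇒ no(WAW)  {1A/0Mu/1Ld/0B | 3r 2w}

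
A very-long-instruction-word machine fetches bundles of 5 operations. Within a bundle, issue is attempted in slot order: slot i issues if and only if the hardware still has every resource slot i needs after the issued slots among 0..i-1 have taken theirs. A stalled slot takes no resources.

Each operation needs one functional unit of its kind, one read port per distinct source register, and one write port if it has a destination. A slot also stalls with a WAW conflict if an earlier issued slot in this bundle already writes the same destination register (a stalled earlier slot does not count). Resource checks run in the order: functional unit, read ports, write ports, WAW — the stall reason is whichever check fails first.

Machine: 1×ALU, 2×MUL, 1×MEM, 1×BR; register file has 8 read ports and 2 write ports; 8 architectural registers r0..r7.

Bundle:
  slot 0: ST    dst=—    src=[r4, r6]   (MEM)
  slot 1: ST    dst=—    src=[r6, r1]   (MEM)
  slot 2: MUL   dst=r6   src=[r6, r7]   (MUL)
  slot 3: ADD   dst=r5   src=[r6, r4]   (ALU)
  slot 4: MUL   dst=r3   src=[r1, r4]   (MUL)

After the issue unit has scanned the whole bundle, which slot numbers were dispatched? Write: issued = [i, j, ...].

(0) want 1×MEM +2rd +0wr — yes → AL1|MU2|ME0|BR1|rd6|wr2
(1) want 1×MEM +2rd +0wr — FU → AL1|MU2|ME0|BR1|rd6|wr2
(2) want 1×MUL +2rd +1wr — yes → AL1|MU1|ME0|BR1|rd4|wr1
(3) want 1×ALU +2rd +1wr — yes → AL0|MU1|ME0|BR1|rd2|wr0
(4) want 1×MUL +2rd +1wr — WR_PORT → AL0|MU1|ME0|BR1|rd2|wr0

issued = [0, 2, 3]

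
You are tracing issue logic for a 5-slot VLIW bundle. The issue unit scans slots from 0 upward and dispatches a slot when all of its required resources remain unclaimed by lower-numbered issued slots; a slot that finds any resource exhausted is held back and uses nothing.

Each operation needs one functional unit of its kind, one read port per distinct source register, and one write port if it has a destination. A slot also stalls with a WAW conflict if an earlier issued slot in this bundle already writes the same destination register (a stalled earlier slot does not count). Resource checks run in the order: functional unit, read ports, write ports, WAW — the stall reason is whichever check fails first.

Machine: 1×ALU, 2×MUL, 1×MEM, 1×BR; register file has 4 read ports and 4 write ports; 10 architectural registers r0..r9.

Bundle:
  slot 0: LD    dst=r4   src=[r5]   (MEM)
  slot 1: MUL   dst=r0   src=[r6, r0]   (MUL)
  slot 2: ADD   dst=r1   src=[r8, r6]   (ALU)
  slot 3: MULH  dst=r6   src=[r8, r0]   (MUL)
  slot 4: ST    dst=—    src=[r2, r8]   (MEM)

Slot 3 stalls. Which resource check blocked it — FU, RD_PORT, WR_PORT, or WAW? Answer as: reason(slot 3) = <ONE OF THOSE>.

reason(slot 3) = RD_PORT

slot 0 (MEM): ISSUE — free A1,Mu2,Ld0,B1 rp3 wp3
slot 1 (MUL): ISSUE — free A1,Mu1,Ld0,B1 rp1 wp2
slot 2 (ALU): stall RD_PORT — free A1,Mu1,Ld0,B1 rp1 wp2
slot 3 (MUL): stall RD_PORT — free A1,Mu1,Ld0,B1 rp1 wp2
slot 4 (MEM): stall FU — free A1,Mu1,Ld0,B1 rp1 wp2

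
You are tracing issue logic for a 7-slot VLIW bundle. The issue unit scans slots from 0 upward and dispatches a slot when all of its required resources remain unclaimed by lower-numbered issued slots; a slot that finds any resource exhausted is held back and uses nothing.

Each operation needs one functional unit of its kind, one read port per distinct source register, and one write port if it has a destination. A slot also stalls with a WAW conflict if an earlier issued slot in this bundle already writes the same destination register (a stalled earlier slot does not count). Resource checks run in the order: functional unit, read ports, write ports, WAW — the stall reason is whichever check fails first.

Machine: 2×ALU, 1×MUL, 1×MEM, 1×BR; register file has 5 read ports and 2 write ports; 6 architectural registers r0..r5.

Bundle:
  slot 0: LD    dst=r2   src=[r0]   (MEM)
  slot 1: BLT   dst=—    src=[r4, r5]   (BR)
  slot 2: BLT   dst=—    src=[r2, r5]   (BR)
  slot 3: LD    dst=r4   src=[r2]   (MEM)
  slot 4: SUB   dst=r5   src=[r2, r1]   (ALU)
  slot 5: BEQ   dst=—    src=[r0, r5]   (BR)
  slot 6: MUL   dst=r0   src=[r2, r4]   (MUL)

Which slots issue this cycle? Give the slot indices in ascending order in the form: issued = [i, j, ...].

issued = [0, 1, 4]

#0 MEM src=r0 dispatched  <A:2 Mu:1 Ld:0 B:1 rd:4 wr:1>
#1 BR src=r4,r5 dispatched  <A:2 Mu:1 Ld:0 B:0 rd:2 wr:1>
#2 BR src=r2,r5 held:FU  <A:2 Mu:1 Ld:0 B:0 rd:2 wr:1>
#3 MEM src=r2 held:FU  <A:2 Mu:1 Ld:0 B:0 rd:2 wr:1>
#4 ALU src=r2,r1 dispatched  <A:1 Mu:1 Ld:0 B:0 rd:0 wr:0>
#5 BR src=r0,r5 held:FU  <A:1 Mu:1 Ld:0 B:0 rd:0 wr:0>
#6 MUL src=r2,r4 held:RD_PORT  <A:1 Mu:1 Ld:0 B:0 rd:0 wr:0>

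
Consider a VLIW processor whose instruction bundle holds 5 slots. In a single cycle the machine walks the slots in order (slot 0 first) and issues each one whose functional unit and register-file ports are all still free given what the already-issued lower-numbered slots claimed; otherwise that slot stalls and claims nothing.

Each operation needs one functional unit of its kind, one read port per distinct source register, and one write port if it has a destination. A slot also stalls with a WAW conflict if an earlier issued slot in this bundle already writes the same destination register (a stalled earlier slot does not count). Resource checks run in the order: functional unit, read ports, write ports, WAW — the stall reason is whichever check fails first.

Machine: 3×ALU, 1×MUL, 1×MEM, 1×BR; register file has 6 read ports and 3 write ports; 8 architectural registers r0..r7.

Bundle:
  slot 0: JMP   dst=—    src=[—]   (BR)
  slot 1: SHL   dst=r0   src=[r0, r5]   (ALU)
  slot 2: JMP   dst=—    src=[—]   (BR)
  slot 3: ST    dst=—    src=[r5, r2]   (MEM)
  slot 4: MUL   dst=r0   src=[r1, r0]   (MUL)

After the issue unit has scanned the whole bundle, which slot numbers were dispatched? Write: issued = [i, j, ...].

  0. BR ⇒ go  {3A/1Mu/1Ld/0B | 6r 3w}
  1. ALU→r0 ⇒ go  {2A/1Mu/1Ld/0B | 4r 2w}
  2. BR ⇒ no(FU)  {2A/1Mu/1Ld/0B | 4r 2w}
  3. MEM ⇒ go  {2A/1Mu/0Ld/0B | 2r 2w}
  4. MUL→r0 ⇒ no(WAW)  {2A/1Mu/0Ld/0B | 2r 2w}

issued = [0, 1, 3]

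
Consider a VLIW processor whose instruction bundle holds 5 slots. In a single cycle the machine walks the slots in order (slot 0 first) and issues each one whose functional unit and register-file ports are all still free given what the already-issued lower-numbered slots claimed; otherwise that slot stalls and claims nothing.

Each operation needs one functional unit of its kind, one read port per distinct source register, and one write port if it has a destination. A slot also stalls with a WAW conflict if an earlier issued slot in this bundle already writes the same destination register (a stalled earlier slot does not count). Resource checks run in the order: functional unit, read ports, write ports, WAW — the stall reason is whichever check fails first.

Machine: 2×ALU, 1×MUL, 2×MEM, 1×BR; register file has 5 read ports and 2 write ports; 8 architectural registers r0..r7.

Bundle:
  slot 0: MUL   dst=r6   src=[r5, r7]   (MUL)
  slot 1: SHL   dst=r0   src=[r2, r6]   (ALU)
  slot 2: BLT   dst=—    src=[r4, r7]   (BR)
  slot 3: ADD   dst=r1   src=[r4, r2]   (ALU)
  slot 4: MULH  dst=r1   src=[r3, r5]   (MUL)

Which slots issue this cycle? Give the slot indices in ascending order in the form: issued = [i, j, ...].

issued = [0, 1]

slot 0 (MUL): ISSUE — free A2,Mu0,Ld2,B1 rp3 wp1
slot 1 (ALU): ISSUE — free A1,Mu0,Ld2,B1 rp1 wp0
slot 2 (BR): stall RD_PORT — free A1,Mu0,Ld2,B1 rp1 wp0
slot 3 (ALU): stall RD_PORT — free A1,Mu0,Ld2,B1 rp1 wp0
slot 4 (MUL): stall FU — free A1,Mu0,Ld2,B1 rp1 wp0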